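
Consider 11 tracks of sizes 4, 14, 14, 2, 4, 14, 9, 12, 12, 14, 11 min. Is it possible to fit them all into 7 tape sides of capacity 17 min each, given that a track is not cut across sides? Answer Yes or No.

No

Total = 110 min; ⌈110/17⌉ = 7.
8 tracks each exceed half the capacity and cannot share a side, forcing at least 8 tape sides.
At least 8 tape sides are required, but only 7 are allowed.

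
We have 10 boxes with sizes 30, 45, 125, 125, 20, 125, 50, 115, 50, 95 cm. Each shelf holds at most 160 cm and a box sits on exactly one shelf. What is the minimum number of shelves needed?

Total = 125 + 125 + 125 + 115 + 95 + 50 + 50 + 45 + 30 + 20 = 780 cm.
Lower bound: ⌈780/160⌉ = 5 shelves.
A packing using 6 shelves:
  shelf 1: 125 + 30 = 155
  shelf 2: 125 + 20 = 145
  shelf 3: 125 = 125
  shelf 4: 115 + 45 = 160
  shelf 5: 95 + 50 = 145
  shelf 6: 50 = 50
No arrangement into 5 shelves stays within capacity, so 6 is optimal.

6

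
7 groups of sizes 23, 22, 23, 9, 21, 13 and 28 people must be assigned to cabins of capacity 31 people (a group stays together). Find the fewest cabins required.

6

Total = 28 + 23 + 23 + 22 + 21 + 13 + 9 = 139 people.
Lower bound: ⌈139/31⌉ = 5 cabins.
A packing using 6 cabins:
  cabin 1: 28 = 28
  cabin 2: 23 = 23
  cabin 3: 23 = 23
  cabin 4: 22 + 9 = 31
  cabin 5: 21 = 21
  cabin 6: 13 = 13
No arrangement into 5 cabins stays within capacity, so 6 is optimal.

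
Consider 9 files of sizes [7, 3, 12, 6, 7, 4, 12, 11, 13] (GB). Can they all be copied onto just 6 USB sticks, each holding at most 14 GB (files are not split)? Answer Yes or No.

Yes

A valid assignment using 6 USB sticks:
  USB stick 1: 13 = 13
  USB stick 2: 12 = 12
  USB stick 3: 12 = 12
  USB stick 4: 11 + 3 = 14
  USB stick 5: 7 + 7 = 14
  USB stick 6: 6 + 4 = 10
Every load is within 14 GB, so 6 USB sticks suffice.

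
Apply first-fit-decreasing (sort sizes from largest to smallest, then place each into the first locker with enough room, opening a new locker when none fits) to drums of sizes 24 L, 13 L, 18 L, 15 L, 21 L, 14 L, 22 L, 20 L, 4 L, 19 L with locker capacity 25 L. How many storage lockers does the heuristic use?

Sorted descending: 24, 22, 21, 20, 19, 18, 15, 14, 13, 4.
  24 → locker 1 (new)  [load 24/25]
  22 → locker 2 (new)  [load 22/25]
  21 → locker 3 (new)  [load 21/25]
  20 → locker 4 (new)  [load 20/25]
  19 → locker 5 (new)  [load 19/25]
  18 → locker 6 (new)  [load 18/25]
  15 → locker 7 (new)  [load 15/25]
  14 → locker 8 (new)  [load 14/25]
  13 → locker 9 (new)  [load 13/25]
  4 → locker 3  [load 25/25]
9 storage lockers opened.

9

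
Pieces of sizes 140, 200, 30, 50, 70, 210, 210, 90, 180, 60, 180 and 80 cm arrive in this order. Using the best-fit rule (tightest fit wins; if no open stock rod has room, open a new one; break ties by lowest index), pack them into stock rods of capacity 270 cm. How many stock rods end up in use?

  140 → stock rod 1 (new)  [load 140/270]
  200 → stock rod 2 (new)  [load 200/270]
  30 → stock rod 2  [load 230/270]
  50 → stock rod 1  [load 190/270]
  70 → stock rod 1  [load 260/270]
  210 → stock rod 3 (new)  [load 210/270]
  210 → stock rod 4 (new)  [load 210/270]
  90 → stock rod 5 (new)  [load 90/270]
  180 → stock rod 5  [load 270/270]
  60 → stock rod 3  [load 270/270]
  180 → stock rod 6 (new)  [load 180/270]
  80 → stock rod 6  [load 260/270]
6 stock rods opened.

6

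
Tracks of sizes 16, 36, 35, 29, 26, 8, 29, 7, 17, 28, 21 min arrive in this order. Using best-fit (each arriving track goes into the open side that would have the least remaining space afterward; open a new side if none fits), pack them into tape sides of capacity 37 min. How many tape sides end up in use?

  16 → side 1 (new)  [load 16/37]
  36 → side 2 (new)  [load 36/37]
  35 → side 3 (new)  [load 35/37]
  29 → side 4 (new)  [load 29/37]
  26 → side 5 (new)  [load 26/37]
  8 → side 4  [load 37/37]
  29 → side 6 (new)  [load 29/37]
  7 → side 6  [load 36/37]
  17 → side 1  [load 33/37]
  28 → side 7 (new)  [load 28/37]
  21 → side 8 (new)  [load 21/37]
8 tape sides opened.

8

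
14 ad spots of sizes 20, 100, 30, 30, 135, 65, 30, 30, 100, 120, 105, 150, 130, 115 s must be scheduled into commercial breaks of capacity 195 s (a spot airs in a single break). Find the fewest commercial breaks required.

Total = 150 + 135 + 130 + 120 + 115 + 105 + 100 + 100 + 65 + 30 + 30 + 30 + 30 + 20 = 1160 s.
Lower bound: ⌈1160/195⌉ = 6 commercial breaks.
Also, 8 ad spots each exceed 195/2 s, and no two of those can share a break, so at least 8 commercial breaks are needed.
A packing using 8 commercial breaks:
  break 1: 150 + 30 = 180
  break 2: 135 + 30 + 30 = 195
  break 3: 130 + 65 = 195
  break 4: 120 + 30 + 20 = 170
  break 5: 115 = 115
  break 6: 105 = 105
  break 7: 100 = 100
  break 8: 100 = 100
This matches the lower bound, so 8 is optimal.

8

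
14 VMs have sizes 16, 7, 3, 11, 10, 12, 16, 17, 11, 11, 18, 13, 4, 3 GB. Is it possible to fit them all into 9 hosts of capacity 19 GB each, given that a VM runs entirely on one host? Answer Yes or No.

Total = 152 GB; ⌈152/19⌉ = 8.
10 VMs each exceed half the capacity and cannot share a host, forcing at least 10 hosts.
At least 10 hosts are required, but only 9 are allowed.

No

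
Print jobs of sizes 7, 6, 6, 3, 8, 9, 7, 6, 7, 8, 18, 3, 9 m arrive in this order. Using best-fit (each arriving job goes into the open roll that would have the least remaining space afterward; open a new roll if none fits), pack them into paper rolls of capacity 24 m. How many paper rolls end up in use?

  7 → roll 1 (new)  [load 7/24]
  6 → roll 1  [load 13/24]
  6 → roll 1  [load 19/24]
  3 → roll 1  [load 22/24]
  8 → roll 2 (new)  [load 8/24]
  9 → roll 2  [load 17/24]
  7 → roll 2  [load 24/24]
  6 → roll 3 (new)  [load 6/24]
  7 → roll 3  [load 13/24]
  8 → roll 3  [load 21/24]
  18 → roll 4 (new)  [load 18/24]
  3 → roll 3  [load 24/24]
  9 → roll 5 (new)  [load 9/24]
5 paper rolls opened.

5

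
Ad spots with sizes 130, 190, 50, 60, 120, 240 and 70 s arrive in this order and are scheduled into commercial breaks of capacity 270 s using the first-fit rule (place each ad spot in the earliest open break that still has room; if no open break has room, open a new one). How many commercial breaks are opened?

  130 → break 1 (new)  [load 130/270]
  190 → break 2 (new)  [load 190/270]
  50 → break 1  [load 180/270]
  60 → break 1  [load 240/270]
  120 → break 3 (new)  [load 120/270]
  240 → break 4 (new)  [load 240/270]
  70 → break 2  [load 260/270]
4 commercial breaks opened.

4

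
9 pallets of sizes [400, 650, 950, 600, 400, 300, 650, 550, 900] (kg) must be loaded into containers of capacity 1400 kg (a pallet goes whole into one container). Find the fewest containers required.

5

Total = 950 + 900 + 650 + 650 + 600 + 550 + 400 + 400 + 300 = 5400 kg.
Lower bound: ⌈5400/1400⌉ = 4 containers.
A packing using 5 containers:
  container 1: 950 + 400 = 1350
  container 2: 900 + 400 = 1300
  container 3: 650 + 650 = 1300
  container 4: 600 + 550 = 1150
  container 5: 300 = 300
No arrangement into 4 containers stays within capacity, so 5 is optimal.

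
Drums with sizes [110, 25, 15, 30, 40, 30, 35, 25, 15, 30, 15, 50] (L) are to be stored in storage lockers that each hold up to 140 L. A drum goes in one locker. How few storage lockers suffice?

Total = 110 + 50 + 40 + 35 + 30 + 30 + 30 + 25 + 25 + 15 + 15 + 15 = 420 L.
Lower bound: ⌈420/140⌉ = 3 storage lockers.
A packing using 3 storage lockers:
  locker 1: 110 + 30 = 140
  locker 2: 50 + 40 + 35 + 15 = 140
  locker 3: 30 + 30 + 25 + 25 + 15 + 15 = 140
This matches the lower bound, so 3 is optimal.

3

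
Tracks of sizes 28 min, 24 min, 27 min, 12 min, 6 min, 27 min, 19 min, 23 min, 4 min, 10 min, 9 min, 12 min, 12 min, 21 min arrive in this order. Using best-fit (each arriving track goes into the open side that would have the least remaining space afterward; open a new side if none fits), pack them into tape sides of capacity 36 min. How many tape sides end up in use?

7

  28 → side 1 (new)  [load 28/36]
  24 → side 2 (new)  [load 24/36]
  27 → side 3 (new)  [load 27/36]
  12 → side 2  [load 36/36]
  6 → side 1  [load 34/36]
  27 → side 4 (new)  [load 27/36]
  19 → side 5 (new)  [load 19/36]
  23 → side 6 (new)  [load 23/36]
  4 → side 3  [load 31/36]
  10 → side 6  [load 33/36]
  9 → side 4  [load 36/36]
  12 → side 5  [load 31/36]
  12 → side 7 (new)  [load 12/36]
  21 → side 7  [load 33/36]
7 tape sides opened.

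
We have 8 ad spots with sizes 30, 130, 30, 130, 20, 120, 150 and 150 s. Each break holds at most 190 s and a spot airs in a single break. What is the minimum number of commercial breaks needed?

Total = 150 + 150 + 130 + 130 + 120 + 30 + 30 + 20 = 760 s.
Lower bound: ⌈760/190⌉ = 4 commercial breaks.
Also, 5 ad spots each exceed 95 s, and no two of those can share a break, so at least 5 commercial breaks are needed.
A packing using 5 commercial breaks:
  break 1: 150 + 30 = 180
  break 2: 150 + 30 = 180
  break 3: 130 + 20 = 150
  break 4: 130 = 130
  break 5: 120 = 120
This matches the lower bound, so 5 is optimal.

5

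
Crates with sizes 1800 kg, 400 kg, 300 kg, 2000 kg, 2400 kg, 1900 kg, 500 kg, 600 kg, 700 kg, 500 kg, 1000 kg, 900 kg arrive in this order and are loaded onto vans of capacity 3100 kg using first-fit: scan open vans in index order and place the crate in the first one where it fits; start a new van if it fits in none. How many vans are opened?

  1800 → van 1 (new)  [load 1800/3100]
  400 → van 1  [load 2200/3100]
  300 → van 1  [load 2500/3100]
  2000 → van 2 (new)  [load 2000/3100]
  2400 → van 3 (new)  [load 2400/3100]
  1900 → van 4 (new)  [load 1900/3100]
  500 → van 1  [load 3000/3100]
  600 → van 2  [load 2600/3100]
  700 → van 3  [load 3100/3100]
  500 → van 2  [load 3100/3100]
  1000 → van 4  [load 2900/3100]
  900 → van 5 (new)  [load 900/3100]
5 vans opened.

5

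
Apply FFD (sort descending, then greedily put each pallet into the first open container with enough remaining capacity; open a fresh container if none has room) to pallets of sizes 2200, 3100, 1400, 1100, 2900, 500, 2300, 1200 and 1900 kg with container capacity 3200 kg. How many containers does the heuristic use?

Sorted descending: 3100, 2900, 2300, 2200, 1900, 1400, 1200, 1100, 500.
  3100 → container 1 (new)  [load 3100/3200]
  2900 → container 2 (new)  [load 2900/3200]
  2300 → container 3 (new)  [load 2300/3200]
  2200 → container 4 (new)  [load 2200/3200]
  1900 → container 5 (new)  [load 1900/3200]
  1400 → container 6 (new)  [load 1400/3200]
  1200 → container 5  [load 3100/3200]
  1100 → container 6  [load 2500/3200]
  500 → container 3  [load 2800/3200]
6 containers opened.

6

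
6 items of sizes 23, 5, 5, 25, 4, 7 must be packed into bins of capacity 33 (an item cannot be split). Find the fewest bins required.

3

Total = 25 + 23 + 7 + 5 + 5 + 4 = 69.
Lower bound: ⌈69/33⌉ = 3 bins.
A packing using 3 bins:
  bin 1: 25 + 7 = 32
  bin 2: 23 + 5 + 5 = 33
  bin 3: 4 = 4
This matches the lower bound, so 3 is optimal.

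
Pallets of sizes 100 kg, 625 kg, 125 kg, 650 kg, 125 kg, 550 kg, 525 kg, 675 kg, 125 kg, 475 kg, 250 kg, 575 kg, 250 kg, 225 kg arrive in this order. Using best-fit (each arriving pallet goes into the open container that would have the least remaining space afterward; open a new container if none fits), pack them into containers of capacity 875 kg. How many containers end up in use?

7

  100 → container 1 (new)  [load 100/875]
  625 → container 1  [load 725/875]
  125 → container 1  [load 850/875]
  650 → container 2 (new)  [load 650/875]
  125 → container 2  [load 775/875]
  550 → container 3 (new)  [load 550/875]
  525 → container 4 (new)  [load 525/875]
  675 → container 5 (new)  [load 675/875]
  125 → container 5  [load 800/875]
  475 → container 6 (new)  [load 475/875]
  250 → container 3  [load 800/875]
  575 → container 7 (new)  [load 575/875]
  250 → container 7  [load 825/875]
  225 → container 4  [load 750/875]
7 containers opened.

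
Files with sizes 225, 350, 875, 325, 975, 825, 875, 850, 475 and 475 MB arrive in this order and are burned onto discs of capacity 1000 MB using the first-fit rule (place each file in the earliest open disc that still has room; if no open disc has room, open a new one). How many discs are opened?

  225 → disc 1 (new)  [load 225/1000]
  350 → disc 1  [load 575/1000]
  875 → disc 2 (new)  [load 875/1000]
  325 → disc 1  [load 900/1000]
  975 → disc 3 (new)  [load 975/1000]
  825 → disc 4 (new)  [load 825/1000]
  875 → disc 5 (new)  [load 875/1000]
  850 → disc 6 (new)  [load 850/1000]
  475 → disc 7 (new)  [load 475/1000]
  475 → disc 7  [load 950/1000]
7 discs opened.

7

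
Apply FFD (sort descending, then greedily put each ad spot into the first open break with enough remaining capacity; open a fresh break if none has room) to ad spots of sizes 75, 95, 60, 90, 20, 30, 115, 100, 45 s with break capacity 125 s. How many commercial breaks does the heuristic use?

6

Sorted descending: 115, 100, 95, 90, 75, 60, 45, 30, 20.
  115 → break 1 (new)  [load 115/125]
  100 → break 2 (new)  [load 100/125]
  95 → break 3 (new)  [load 95/125]
  90 → break 4 (new)  [load 90/125]
  75 → break 5 (new)  [load 75/125]
  60 → break 6 (new)  [load 60/125]
  45 → break 5  [load 120/125]
  30 → break 3  [load 125/125]
  20 → break 2  [load 120/125]
6 commercial breaks opened.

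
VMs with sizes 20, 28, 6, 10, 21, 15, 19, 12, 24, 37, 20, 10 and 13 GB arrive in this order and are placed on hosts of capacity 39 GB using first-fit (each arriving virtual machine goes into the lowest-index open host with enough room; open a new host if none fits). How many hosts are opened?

7

  20 → host 1 (new)  [load 20/39]
  28 → host 2 (new)  [load 28/39]
  6 → host 1  [load 26/39]
  10 → host 1  [load 36/39]
  21 → host 3 (new)  [load 21/39]
  15 → host 3  [load 36/39]
  19 → host 4 (new)  [load 19/39]
  12 → host 4  [load 31/39]
  24 → host 5 (new)  [load 24/39]
  37 → host 6 (new)  [load 37/39]
  20 → host 7 (new)  [load 20/39]
  10 → host 2  [load 38/39]
  13 → host 5  [load 37/39]
7 hosts opened.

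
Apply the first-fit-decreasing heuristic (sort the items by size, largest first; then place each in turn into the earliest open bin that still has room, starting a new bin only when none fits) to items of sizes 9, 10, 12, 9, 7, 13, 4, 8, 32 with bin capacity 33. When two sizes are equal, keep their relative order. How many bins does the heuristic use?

Sorted descending: 32, 13, 12, 10, 9, 9, 8, 7, 4.
  32 → bin 1 (new)  [load 32/33]
  13 → bin 2 (new)  [load 13/33]
  12 → bin 2  [load 25/33]
  10 → bin 3 (new)  [load 10/33]
  9 → bin 3  [load 19/33]
  9 → bin 3  [load 28/33]
  8 → bin 2  [load 33/33]
  7 → bin 4 (new)  [load 7/33]
  4 → bin 3  [load 32/33]
4 bins opened.

4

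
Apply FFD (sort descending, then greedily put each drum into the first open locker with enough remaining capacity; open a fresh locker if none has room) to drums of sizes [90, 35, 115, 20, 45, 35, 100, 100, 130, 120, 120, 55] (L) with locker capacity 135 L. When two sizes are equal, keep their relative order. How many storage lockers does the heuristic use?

8

Sorted descending: 130, 120, 120, 115, 100, 100, 90, 55, 45, 35, 35, 20.
  130 → locker 1 (new)  [load 130/135]
  120 → locker 2 (new)  [load 120/135]
  120 → locker 3 (new)  [load 120/135]
  115 → locker 4 (new)  [load 115/135]
  100 → locker 5 (new)  [load 100/135]
  100 → locker 6 (new)  [load 100/135]
  90 → locker 7 (new)  [load 90/135]
  55 → locker 8 (new)  [load 55/135]
  45 → locker 7  [load 135/135]
  35 → locker 5  [load 135/135]
  35 → locker 6  [load 135/135]
  20 → locker 4  [load 135/135]
8 storage lockers opened.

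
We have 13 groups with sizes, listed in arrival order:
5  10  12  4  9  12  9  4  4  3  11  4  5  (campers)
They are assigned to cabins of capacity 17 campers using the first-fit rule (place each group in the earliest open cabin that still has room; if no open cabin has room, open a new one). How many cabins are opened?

6

  5 → cabin 1 (new)  [load 5/17]
  10 → cabin 1  [load 15/17]
  12 → cabin 2 (new)  [load 12/17]
  4 → cabin 2  [load 16/17]
  9 → cabin 3 (new)  [load 9/17]
  12 → cabin 4 (new)  [load 12/17]
  9 → cabin 5 (new)  [load 9/17]
  4 → cabin 3  [load 13/17]
  4 → cabin 3  [load 17/17]
  3 → cabin 4  [load 15/17]
  11 → cabin 6 (new)  [load 11/17]
  4 → cabin 5  [load 13/17]
  5 → cabin 6  [load 16/17]
6 cabins opened.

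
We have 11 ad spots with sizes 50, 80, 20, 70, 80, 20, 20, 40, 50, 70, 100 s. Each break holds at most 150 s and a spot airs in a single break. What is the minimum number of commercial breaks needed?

4

Total = 100 + 80 + 80 + 70 + 70 + 50 + 50 + 40 + 20 + 20 + 20 = 600 s.
Lower bound: ⌈600/150⌉ = 4 commercial breaks.
A packing using 4 commercial breaks:
  break 1: 100 + 50 = 150
  break 2: 80 + 70 = 150
  break 3: 80 + 70 = 150
  break 4: 50 + 40 + 20 + 20 + 20 = 150
This matches the lower bound, so 4 is optimal.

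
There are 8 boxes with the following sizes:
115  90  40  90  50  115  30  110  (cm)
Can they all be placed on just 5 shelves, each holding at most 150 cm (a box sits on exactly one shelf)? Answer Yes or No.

A valid assignment using 5 shelves:
  shelf 1: 115 + 30 = 145
  shelf 2: 115 = 115
  shelf 3: 110 + 40 = 150
  shelf 4: 90 + 50 = 140
  shelf 5: 90 = 90
Every load is within 150 cm, so 5 shelves suffice.

Yes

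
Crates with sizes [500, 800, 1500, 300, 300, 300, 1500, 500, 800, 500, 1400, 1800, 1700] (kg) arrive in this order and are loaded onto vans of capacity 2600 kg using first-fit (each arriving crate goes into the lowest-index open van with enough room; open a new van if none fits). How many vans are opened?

6

  500 → van 1 (new)  [load 500/2600]
  800 → van 1  [load 1300/2600]
  1500 → van 2 (new)  [load 1500/2600]
  300 → van 1  [load 1600/2600]
  300 → van 1  [load 1900/2600]
  300 → van 1  [load 2200/2600]
  1500 → van 3 (new)  [load 1500/2600]
  500 → van 2  [load 2000/2600]
  800 → van 3  [load 2300/2600]
  500 → van 2  [load 2500/2600]
  1400 → van 4 (new)  [load 1400/2600]
  1800 → van 5 (new)  [load 1800/2600]
  1700 → van 6 (new)  [load 1700/2600]
6 vans opened.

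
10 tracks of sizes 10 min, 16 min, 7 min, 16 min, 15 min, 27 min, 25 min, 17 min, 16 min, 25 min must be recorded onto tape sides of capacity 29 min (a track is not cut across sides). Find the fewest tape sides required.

8

Total = 27 + 25 + 25 + 17 + 16 + 16 + 16 + 15 + 10 + 7 = 174 min.
Lower bound: ⌈174/29⌉ = 6 tape sides.
Also, 8 tracks each exceed 29/2 min, and no two of those can share a side, so at least 8 tape sides are needed.
A packing using 8 tape sides:
  side 1: 27 = 27
  side 2: 25 = 25
  side 3: 25 = 25
  side 4: 17 + 10 = 27
  side 5: 16 + 7 = 23
  side 6: 16 = 16
  side 7: 16 = 16
  side 8: 15 = 15
This matches the lower bound, so 8 is optimal.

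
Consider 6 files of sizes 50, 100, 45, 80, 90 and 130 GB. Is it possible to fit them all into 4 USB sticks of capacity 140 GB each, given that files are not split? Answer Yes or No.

A valid assignment using 4 USB sticks:
  USB stick 1: 130 = 130
  USB stick 2: 100 = 100
  USB stick 3: 90 + 50 = 140
  USB stick 4: 80 + 45 = 125
Every load is within 140 GB, so 4 USB sticks suffice.

Yes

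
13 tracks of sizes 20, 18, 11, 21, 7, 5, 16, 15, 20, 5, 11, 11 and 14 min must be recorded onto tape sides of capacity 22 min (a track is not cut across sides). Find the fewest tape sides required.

Total = 21 + 20 + 20 + 18 + 16 + 15 + 14 + 11 + 11 + 11 + 7 + 5 + 5 = 174 min.
Lower bound: ⌈174/22⌉ = 8 tape sides.
A packing using 9 tape sides:
  side 1: 21 = 21
  side 2: 20 = 20
  side 3: 20 = 20
  side 4: 18 = 18
  side 5: 16 + 5 = 21
  side 6: 15 + 7 = 22
  side 7: 14 + 5 = 19
  side 8: 11 + 11 = 22
  side 9: 11 = 11
No arrangement into 8 tape sides stays within capacity, so 9 is optimal.

9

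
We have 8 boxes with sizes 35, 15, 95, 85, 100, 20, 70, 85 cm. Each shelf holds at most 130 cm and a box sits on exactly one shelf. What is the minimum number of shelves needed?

5

Total = 100 + 95 + 85 + 85 + 70 + 35 + 20 + 15 = 505 cm.
Lower bound: ⌈505/130⌉ = 4 shelves.
Also, 5 boxes each exceed 65 cm, and no two of those can share a shelf, so at least 5 shelves are needed.
A packing using 5 shelves:
  shelf 1: 100 + 20 = 120
  shelf 2: 95 + 35 = 130
  shelf 3: 85 + 15 = 100
  shelf 4: 85 = 85
  shelf 5: 70 = 70
This matches the lower bound, so 5 is optimal.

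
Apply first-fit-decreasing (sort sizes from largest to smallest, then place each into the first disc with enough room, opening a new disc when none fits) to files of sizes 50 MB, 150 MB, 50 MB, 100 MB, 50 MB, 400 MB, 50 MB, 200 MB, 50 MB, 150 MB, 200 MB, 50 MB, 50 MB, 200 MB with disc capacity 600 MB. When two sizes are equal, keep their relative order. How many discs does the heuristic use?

3

Sorted descending: 400, 200, 200, 200, 150, 150, 100, 50, 50, 50, 50, 50, 50, 50.
  400 → disc 1 (new)  [load 400/600]
  200 → disc 1  [load 600/600]
  200 → disc 2 (new)  [load 200/600]
  200 → disc 2  [load 400/600]
  150 → disc 2  [load 550/600]
  150 → disc 3 (new)  [load 150/600]
  100 → disc 3  [load 250/600]
  50 → disc 2  [load 600/600]
  50 → disc 3  [load 300/600]
  50 → disc 3  [load 350/600]
  50 → disc 3  [load 400/600]
  50 → disc 3  [load 450/600]
  50 → disc 3  [load 500/600]
  50 → disc 3  [load 550/600]
3 discs opened.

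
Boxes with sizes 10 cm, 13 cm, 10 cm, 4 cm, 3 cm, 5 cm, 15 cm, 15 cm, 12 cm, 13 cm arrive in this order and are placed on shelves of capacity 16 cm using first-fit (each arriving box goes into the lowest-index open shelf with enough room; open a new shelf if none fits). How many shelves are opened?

  10 → shelf 1 (new)  [load 10/16]
  13 → shelf 2 (new)  [load 13/16]
  10 → shelf 3 (new)  [load 10/16]
  4 → shelf 1  [load 14/16]
  3 → shelf 2  [load 16/16]
  5 → shelf 3  [load 15/16]
  15 → shelf 4 (new)  [load 15/16]
  15 → shelf 5 (new)  [load 15/16]
  12 → shelf 6 (new)  [load 12/16]
  13 → shelf 7 (new)  [load 13/16]
7 shelves opened.

7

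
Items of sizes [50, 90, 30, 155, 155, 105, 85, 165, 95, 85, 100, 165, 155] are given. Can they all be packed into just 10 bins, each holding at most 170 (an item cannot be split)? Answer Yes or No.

Yes

A valid assignment using 10 bins:
  bin 1: 165 = 165
  bin 2: 165 = 165
  bin 3: 155 = 155
  bin 4: 155 = 155
  bin 5: 155 = 155
  bin 6: 105 + 50 = 155
  bin 7: 100 + 30 = 130
  bin 8: 95 = 95
  bin 9: 90 = 90
  bin 10: 85 + 85 = 170
Every load is within 170, so 10 bins suffice.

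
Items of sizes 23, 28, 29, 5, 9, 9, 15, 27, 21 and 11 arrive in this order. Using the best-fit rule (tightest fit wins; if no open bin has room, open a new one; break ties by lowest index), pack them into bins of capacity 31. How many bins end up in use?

7

  23 → bin 1 (new)  [load 23/31]
  28 → bin 2 (new)  [load 28/31]
  29 → bin 3 (new)  [load 29/31]
  5 → bin 1  [load 28/31]
  9 → bin 4 (new)  [load 9/31]
  9 → bin 4  [load 18/31]
  15 → bin 5 (new)  [load 15/31]
  27 → bin 6 (new)  [load 27/31]
  21 → bin 7 (new)  [load 21/31]
  11 → bin 4  [load 29/31]
7 bins opened.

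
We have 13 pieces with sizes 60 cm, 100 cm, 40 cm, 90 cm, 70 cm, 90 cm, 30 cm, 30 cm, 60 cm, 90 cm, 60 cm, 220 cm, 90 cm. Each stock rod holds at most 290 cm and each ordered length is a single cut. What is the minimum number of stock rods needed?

4

Total = 220 + 100 + 90 + 90 + 90 + 90 + 70 + 60 + 60 + 60 + 40 + 30 + 30 = 1030 cm.
Lower bound: ⌈1030/290⌉ = 4 stock rods.
A packing using 4 stock rods:
  stock rod 1: 220 + 70 = 290
  stock rod 2: 100 + 90 + 90 = 280
  stock rod 3: 90 + 90 + 60 + 40 = 280
  stock rod 4: 60 + 60 + 30 + 30 = 180
This matches the lower bound, so 4 is optimal.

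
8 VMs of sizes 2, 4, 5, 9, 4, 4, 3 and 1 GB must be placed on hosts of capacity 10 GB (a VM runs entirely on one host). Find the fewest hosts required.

Total = 9 + 5 + 4 + 4 + 4 + 3 + 2 + 1 = 32 GB.
Lower bound: ⌈32/10⌉ = 4 hosts.
A packing using 4 hosts:
  host 1: 9 + 1 = 10
  host 2: 5 + 4 = 9
  host 3: 4 + 4 + 2 = 10
  host 4: 3 = 3
This matches the lower bound, so 4 is optimal.

4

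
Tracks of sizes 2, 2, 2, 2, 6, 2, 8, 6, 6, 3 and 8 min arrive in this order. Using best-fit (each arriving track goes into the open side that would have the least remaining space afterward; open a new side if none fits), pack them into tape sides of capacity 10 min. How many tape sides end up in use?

6

  2 → side 1 (new)  [load 2/10]
  2 → side 1  [load 4/10]
  2 → side 1  [load 6/10]
  2 → side 1  [load 8/10]
  6 → side 2 (new)  [load 6/10]
  2 → side 1  [load 10/10]
  8 → side 3 (new)  [load 8/10]
  6 → side 4 (new)  [load 6/10]
  6 → side 5 (new)  [load 6/10]
  3 → side 2  [load 9/10]
  8 → side 6 (new)  [load 8/10]
6 tape sides opened.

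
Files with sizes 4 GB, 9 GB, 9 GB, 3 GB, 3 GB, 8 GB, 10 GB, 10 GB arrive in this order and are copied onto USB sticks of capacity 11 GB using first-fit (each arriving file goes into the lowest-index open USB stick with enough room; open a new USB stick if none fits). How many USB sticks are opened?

  4 → USB stick 1 (new)  [load 4/11]
  9 → USB stick 2 (new)  [load 9/11]
  9 → USB stick 3 (new)  [load 9/11]
  3 → USB stick 1  [load 7/11]
  3 → USB stick 1  [load 10/11]
  8 → USB stick 4 (new)  [load 8/11]
  10 → USB stick 5 (new)  [load 10/11]
  10 → USB stick 6 (new)  [load 10/11]
6 USB sticks opened.

6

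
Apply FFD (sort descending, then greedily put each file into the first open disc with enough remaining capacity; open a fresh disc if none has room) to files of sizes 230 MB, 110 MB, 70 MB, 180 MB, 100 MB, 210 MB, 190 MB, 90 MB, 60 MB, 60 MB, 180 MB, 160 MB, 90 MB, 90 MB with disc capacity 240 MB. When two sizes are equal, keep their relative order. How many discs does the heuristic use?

9

Sorted descending: 230, 210, 190, 180, 180, 160, 110, 100, 90, 90, 90, 70, 60, 60.
  230 → disc 1 (new)  [load 230/240]
  210 → disc 2 (new)  [load 210/240]
  190 → disc 3 (new)  [load 190/240]
  180 → disc 4 (new)  [load 180/240]
  180 → disc 5 (new)  [load 180/240]
  160 → disc 6 (new)  [load 160/240]
  110 → disc 7 (new)  [load 110/240]
  100 → disc 7  [load 210/240]
  90 → disc 8 (new)  [load 90/240]
  90 → disc 8  [load 180/240]
  90 → disc 9 (new)  [load 90/240]
  70 → disc 6  [load 230/240]
  60 → disc 4  [load 240/240]
  60 → disc 5  [load 240/240]
9 discs opened.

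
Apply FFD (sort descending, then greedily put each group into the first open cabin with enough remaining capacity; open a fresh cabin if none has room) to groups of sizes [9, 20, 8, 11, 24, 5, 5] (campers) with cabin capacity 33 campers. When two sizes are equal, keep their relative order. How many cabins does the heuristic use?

Sorted descending: 24, 20, 11, 9, 8, 5, 5.
  24 → cabin 1 (new)  [load 24/33]
  20 → cabin 2 (new)  [load 20/33]
  11 → cabin 2  [load 31/33]
  9 → cabin 1  [load 33/33]
  8 → cabin 3 (new)  [load 8/33]
  5 → cabin 3  [load 13/33]
  5 → cabin 3  [load 18/33]
3 cabins opened.

3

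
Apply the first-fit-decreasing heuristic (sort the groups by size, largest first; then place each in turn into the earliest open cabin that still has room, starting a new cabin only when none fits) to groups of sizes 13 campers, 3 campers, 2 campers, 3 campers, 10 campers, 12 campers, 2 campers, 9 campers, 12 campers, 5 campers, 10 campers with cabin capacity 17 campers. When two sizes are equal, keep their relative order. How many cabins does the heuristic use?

6

Sorted descending: 13, 12, 12, 10, 10, 9, 5, 3, 3, 2, 2.
  13 → cabin 1 (new)  [load 13/17]
  12 → cabin 2 (new)  [load 12/17]
  12 → cabin 3 (new)  [load 12/17]
  10 → cabin 4 (new)  [load 10/17]
  10 → cabin 5 (new)  [load 10/17]
  9 → cabin 6 (new)  [load 9/17]
  5 → cabin 2  [load 17/17]
  3 → cabin 1  [load 16/17]
  3 → cabin 3  [load 15/17]
  2 → cabin 3  [load 17/17]
  2 → cabin 4  [load 12/17]
6 cabins opened.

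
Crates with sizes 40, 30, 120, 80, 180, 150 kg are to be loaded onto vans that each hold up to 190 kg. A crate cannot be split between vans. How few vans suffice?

Total = 180 + 150 + 120 + 80 + 40 + 30 = 600 kg.
Lower bound: ⌈600/190⌉ = 4 vans.
A packing using 4 vans:
  van 1: 180 = 180
  van 2: 150 + 40 = 190
  van 3: 120 + 30 = 150
  van 4: 80 = 80
This matches the lower bound, so 4 is optimal.

4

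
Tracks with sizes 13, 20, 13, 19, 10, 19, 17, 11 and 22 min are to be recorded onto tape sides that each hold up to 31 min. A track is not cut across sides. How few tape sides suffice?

6

Total = 22 + 20 + 19 + 19 + 17 + 13 + 13 + 11 + 10 = 144 min.
Lower bound: ⌈144/31⌉ = 5 tape sides.
A packing using 6 tape sides:
  side 1: 22 = 22
  side 2: 20 + 11 = 31
  side 3: 19 + 10 = 29
  side 4: 19 = 19
  side 5: 17 + 13 = 30
  side 6: 13 = 13
No arrangement into 5 tape sides stays within capacity, so 6 is optimal.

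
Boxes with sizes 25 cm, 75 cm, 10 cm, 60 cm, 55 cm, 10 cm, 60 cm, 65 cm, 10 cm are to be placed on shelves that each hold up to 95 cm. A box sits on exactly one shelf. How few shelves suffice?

Total = 75 + 65 + 60 + 60 + 55 + 25 + 10 + 10 + 10 = 370 cm.
Lower bound: ⌈370/95⌉ = 4 shelves.
Also, 5 boxes each exceed 95/2 cm, and no two of those can share a shelf, so at least 5 shelves are needed.
A packing using 5 shelves:
  shelf 1: 75 + 10 + 10 = 95
  shelf 2: 65 + 25 = 90
  shelf 3: 60 + 10 = 70
  shelf 4: 60 = 60
  shelf 5: 55 = 55
This matches the lower bound, so 5 is optimal.

5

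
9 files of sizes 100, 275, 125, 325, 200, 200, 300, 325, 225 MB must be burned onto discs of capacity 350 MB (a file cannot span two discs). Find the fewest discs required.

7

Total = 325 + 325 + 300 + 275 + 225 + 200 + 200 + 125 + 100 = 2075 MB.
Lower bound: ⌈2075/350⌉ = 6 discs.
Also, 7 files each exceed 175 MB, and no two of those can share a disc, so at least 7 discs are needed.
A packing using 7 discs:
  disc 1: 325 = 325
  disc 2: 325 = 325
  disc 3: 300 = 300
  disc 4: 275 = 275
  disc 5: 225 + 125 = 350
  disc 6: 200 + 100 = 300
  disc 7: 200 = 200
This matches the lower bound, so 7 is optimal.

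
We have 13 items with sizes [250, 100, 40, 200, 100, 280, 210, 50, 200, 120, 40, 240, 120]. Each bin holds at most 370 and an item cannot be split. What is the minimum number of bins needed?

6

Total = 280 + 250 + 240 + 210 + 200 + 200 + 120 + 120 + 100 + 100 + 50 + 40 + 40 = 1950.
Lower bound: ⌈1950/370⌉ = 6 bins.
A packing using 6 bins:
  bin 1: 280 + 50 + 40 = 370
  bin 2: 250 + 120 = 370
  bin 3: 240 + 120 = 360
  bin 4: 210 + 100 + 40 = 350
  bin 5: 200 + 100 = 300
  bin 6: 200 = 200
This matches the lower bound, so 6 is optimal.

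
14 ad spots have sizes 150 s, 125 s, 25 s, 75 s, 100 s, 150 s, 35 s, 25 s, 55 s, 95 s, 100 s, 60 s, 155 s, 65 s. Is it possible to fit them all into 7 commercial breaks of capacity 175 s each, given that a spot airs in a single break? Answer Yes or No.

Total = 1215 s; ⌈1215/175⌉ = 7.
The bound of 7 does not rule out 7, but exhaustive search shows no assignment into 7 commercial breaks of capacity 175 s exists — the minimum is 8.

No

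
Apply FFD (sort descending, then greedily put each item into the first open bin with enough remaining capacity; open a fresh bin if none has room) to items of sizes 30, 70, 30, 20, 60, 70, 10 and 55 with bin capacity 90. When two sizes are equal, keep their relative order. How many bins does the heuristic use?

4

Sorted descending: 70, 70, 60, 55, 30, 30, 20, 10.
  70 → bin 1 (new)  [load 70/90]
  70 → bin 2 (new)  [load 70/90]
  60 → bin 3 (new)  [load 60/90]
  55 → bin 4 (new)  [load 55/90]
  30 → bin 3  [load 90/90]
  30 → bin 4  [load 85/90]
  20 → bin 1  [load 90/90]
  10 → bin 2  [load 80/90]
4 bins opened.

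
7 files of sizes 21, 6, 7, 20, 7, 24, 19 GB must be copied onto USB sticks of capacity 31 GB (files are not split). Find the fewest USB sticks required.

4

Total = 24 + 21 + 20 + 19 + 7 + 7 + 6 = 104 GB.
Lower bound: ⌈104/31⌉ = 4 USB sticks.
A packing using 4 USB sticks:
  USB stick 1: 24 + 7 = 31
  USB stick 2: 21 + 7 = 28
  USB stick 3: 20 + 6 = 26
  USB stick 4: 19 = 19
This matches the lower bound, so 4 is optimal.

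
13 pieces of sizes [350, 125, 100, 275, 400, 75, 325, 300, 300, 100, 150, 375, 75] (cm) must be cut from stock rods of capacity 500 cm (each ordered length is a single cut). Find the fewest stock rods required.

Total = 400 + 375 + 350 + 325 + 300 + 300 + 275 + 150 + 125 + 100 + 100 + 75 + 75 = 2950 cm.
Lower bound: ⌈2950/500⌉ = 6 stock rods.
Also, 7 pieces each exceed 250 cm, and no two of those can share a stock rod, so at least 7 stock rods are needed.
A packing using 7 stock rods:
  stock rod 1: 400 + 100 = 500
  stock rod 2: 375 + 125 = 500
  stock rod 3: 350 + 150 = 500
  stock rod 4: 325 + 100 + 75 = 500
  stock rod 5: 300 + 75 = 375
  stock rod 6: 300 = 300
  stock rod 7: 275 = 275
This matches the lower bound, so 7 is optimal.

7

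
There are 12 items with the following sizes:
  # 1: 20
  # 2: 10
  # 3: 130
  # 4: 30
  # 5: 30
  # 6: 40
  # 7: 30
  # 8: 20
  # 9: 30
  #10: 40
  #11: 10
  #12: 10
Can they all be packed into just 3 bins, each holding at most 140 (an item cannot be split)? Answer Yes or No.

Yes

A valid assignment using 3 bins:
  bin 1: 130 + 10 = 140
  bin 2: 40 + 40 + 30 + 30 = 140
  bin 3: 30 + 30 + 20 + 20 + 10 + 10 = 120
Every load is within 140, so 3 bins suffice.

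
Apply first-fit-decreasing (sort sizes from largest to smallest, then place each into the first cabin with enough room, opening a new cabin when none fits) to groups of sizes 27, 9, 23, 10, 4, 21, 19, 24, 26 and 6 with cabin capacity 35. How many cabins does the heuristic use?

Sorted descending: 27, 26, 24, 23, 21, 19, 10, 9, 6, 4.
  27 → cabin 1 (new)  [load 27/35]
  26 → cabin 2 (new)  [load 26/35]
  24 → cabin 3 (new)  [load 24/35]
  23 → cabin 4 (new)  [load 23/35]
  21 → cabin 5 (new)  [load 21/35]
  19 → cabin 6 (new)  [load 19/35]
  10 → cabin 3  [load 34/35]
  9 → cabin 2  [load 35/35]
  6 → cabin 1  [load 33/35]
  4 → cabin 4  [load 27/35]
6 cabins opened.

6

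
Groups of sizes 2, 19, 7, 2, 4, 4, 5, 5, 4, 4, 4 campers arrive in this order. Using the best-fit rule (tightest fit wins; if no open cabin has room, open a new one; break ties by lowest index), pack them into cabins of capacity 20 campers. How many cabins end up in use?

  2 → cabin 1 (new)  [load 2/20]
  19 → cabin 2 (new)  [load 19/20]
  7 → cabin 1  [load 9/20]
  2 → cabin 1  [load 11/20]
  4 → cabin 1  [load 15/20]
  4 → cabin 1  [load 19/20]
  5 → cabin 3 (new)  [load 5/20]
  5 → cabin 3  [load 10/20]
  4 → cabin 3  [load 14/20]
  4 → cabin 3  [load 18/20]
  4 → cabin 4 (new)  [load 4/20]
4 cabins opened.

4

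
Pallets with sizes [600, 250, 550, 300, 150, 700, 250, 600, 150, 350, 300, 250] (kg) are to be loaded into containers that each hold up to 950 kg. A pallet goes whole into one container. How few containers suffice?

Total = 700 + 600 + 600 + 550 + 350 + 300 + 300 + 250 + 250 + 250 + 150 + 150 = 4450 kg.
Lower bound: ⌈4450/950⌉ = 5 containers.
A packing using 5 containers:
  container 1: 700 + 250 = 950
  container 2: 600 + 350 = 950
  container 3: 600 + 300 = 900
  container 4: 550 + 300 = 850
  container 5: 250 + 250 + 150 + 150 = 800
This matches the lower bound, so 5 is optimal.

5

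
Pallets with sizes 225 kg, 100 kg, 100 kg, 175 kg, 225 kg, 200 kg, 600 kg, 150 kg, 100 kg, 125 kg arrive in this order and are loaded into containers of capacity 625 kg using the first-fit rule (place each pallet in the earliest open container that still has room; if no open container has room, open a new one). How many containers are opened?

4

  225 → container 1 (new)  [load 225/625]
  100 → container 1  [load 325/625]
  100 → container 1  [load 425/625]
  175 → container 1  [load 600/625]
  225 → container 2 (new)  [load 225/625]
  200 → container 2  [load 425/625]
  600 → container 3 (new)  [load 600/625]
  150 → container 2  [load 575/625]
  100 → container 4 (new)  [load 100/625]
  125 → container 4  [load 225/625]
4 containers opened.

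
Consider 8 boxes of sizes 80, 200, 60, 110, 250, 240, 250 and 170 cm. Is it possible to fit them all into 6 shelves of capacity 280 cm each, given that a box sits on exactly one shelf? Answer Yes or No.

Yes

A valid assignment using 6 shelves:
  shelf 1: 250 = 250
  shelf 2: 250 = 250
  shelf 3: 240 = 240
  shelf 4: 200 + 80 = 280
  shelf 5: 170 + 110 = 280
  shelf 6: 60 = 60
Every load is within 280 cm, so 6 shelves suffice.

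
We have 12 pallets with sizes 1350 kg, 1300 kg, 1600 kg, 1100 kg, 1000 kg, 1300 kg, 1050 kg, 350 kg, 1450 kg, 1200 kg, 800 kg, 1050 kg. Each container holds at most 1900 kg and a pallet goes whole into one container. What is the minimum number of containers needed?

10

Total = 1600 + 1450 + 1350 + 1300 + 1300 + 1200 + 1100 + 1050 + 1050 + 1000 + 800 + 350 = 13550 kg.
Lower bound: ⌈13550/1900⌉ = 8 containers.
Also, 10 pallets each exceed 950 kg, and no two of those can share a container, so at least 10 containers are needed.
A packing using 10 containers:
  container 1: 1600 = 1600
  container 2: 1450 + 350 = 1800
  container 3: 1350 = 1350
  container 4: 1300 = 1300
  container 5: 1300 = 1300
  container 6: 1200 = 1200
  container 7: 1100 + 800 = 1900
  container 8: 1050 = 1050
  container 9: 1050 = 1050
  container 10: 1000 = 1000
This matches the lower bound, so 10 is optimal.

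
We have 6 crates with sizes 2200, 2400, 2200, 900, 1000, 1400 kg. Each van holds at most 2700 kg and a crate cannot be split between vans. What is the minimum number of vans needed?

Total = 2400 + 2200 + 2200 + 1400 + 1000 + 900 = 10100 kg.
Lower bound: ⌈10100/2700⌉ = 4 vans.
A packing using 5 vans:
  van 1: 2400 = 2400
  van 2: 2200 = 2200
  van 3: 2200 = 2200
  van 4: 1400 + 1000 = 2400
  van 5: 900 = 900
No arrangement into 4 vans stays within capacity, so 5 is optimal.

5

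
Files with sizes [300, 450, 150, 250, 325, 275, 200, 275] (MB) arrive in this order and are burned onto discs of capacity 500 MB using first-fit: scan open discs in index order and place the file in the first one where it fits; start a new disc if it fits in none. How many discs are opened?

  300 → disc 1 (new)  [load 300/500]
  450 → disc 2 (new)  [load 450/500]
  150 → disc 1  [load 450/500]
  250 → disc 3 (new)  [load 250/500]
  325 → disc 4 (new)  [load 325/500]
  275 → disc 5 (new)  [load 275/500]
  200 → disc 3  [load 450/500]
  275 → disc 6 (new)  [load 275/500]
6 discs opened.

6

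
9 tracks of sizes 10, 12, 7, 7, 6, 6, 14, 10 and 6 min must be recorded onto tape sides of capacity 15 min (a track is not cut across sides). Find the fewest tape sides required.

7

Total = 14 + 12 + 10 + 10 + 7 + 7 + 6 + 6 + 6 = 78 min.
Lower bound: ⌈78/15⌉ = 6 tape sides.
A packing using 7 tape sides:
  side 1: 14 = 14
  side 2: 12 = 12
  side 3: 10 = 10
  side 4: 10 = 10
  side 5: 7 + 7 = 14
  side 6: 6 + 6 = 12
  side 7: 6 = 6
No arrangement into 6 tape sides stays within capacity, so 7 is optimal.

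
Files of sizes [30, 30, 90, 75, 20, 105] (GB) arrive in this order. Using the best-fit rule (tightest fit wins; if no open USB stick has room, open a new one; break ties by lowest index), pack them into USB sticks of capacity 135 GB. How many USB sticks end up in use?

3

  30 → USB stick 1 (new)  [load 30/135]
  30 → USB stick 1  [load 60/135]
  90 → USB stick 2 (new)  [load 90/135]
  75 → USB stick 1  [load 135/135]
  20 → USB stick 2  [load 110/135]
  105 → USB stick 3 (new)  [load 105/135]
3 USB sticks opened.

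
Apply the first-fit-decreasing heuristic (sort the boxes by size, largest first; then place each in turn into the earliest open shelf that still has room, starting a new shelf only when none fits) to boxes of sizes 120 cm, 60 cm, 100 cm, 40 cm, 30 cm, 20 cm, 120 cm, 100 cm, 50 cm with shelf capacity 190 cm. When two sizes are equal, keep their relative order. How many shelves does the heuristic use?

4

Sorted descending: 120, 120, 100, 100, 60, 50, 40, 30, 20.
  120 → shelf 1 (new)  [load 120/190]
  120 → shelf 2 (new)  [load 120/190]
  100 → shelf 3 (new)  [load 100/190]
  100 → shelf 4 (new)  [load 100/190]
  60 → shelf 1  [load 180/190]
  50 → shelf 2  [load 170/190]
  40 → shelf 3  [load 140/190]
  30 → shelf 3  [load 170/190]
  20 → shelf 2  [load 190/190]
4 shelves opened.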